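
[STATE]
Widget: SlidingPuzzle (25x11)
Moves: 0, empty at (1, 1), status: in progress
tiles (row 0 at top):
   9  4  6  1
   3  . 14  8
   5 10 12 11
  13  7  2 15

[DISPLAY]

┌────┬────┬────┬────┐    
│  9 │  4 │  6 │  1 │    
├────┼────┼────┼────┤    
│  3 │    │ 14 │  8 │    
├────┼────┼────┼────┤    
│  5 │ 10 │ 12 │ 11 │    
├────┼────┼────┼────┤    
│ 13 │  7 │  2 │ 15 │    
└────┴────┴────┴────┘    
Moves: 0                 
                         


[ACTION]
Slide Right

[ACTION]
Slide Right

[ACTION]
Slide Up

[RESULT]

┌────┬────┬────┬────┐    
│  9 │  4 │  6 │  1 │    
├────┼────┼────┼────┤    
│  5 │  3 │ 14 │  8 │    
├────┼────┼────┼────┤    
│    │ 10 │ 12 │ 11 │    
├────┼────┼────┼────┤    
│ 13 │  7 │  2 │ 15 │    
└────┴────┴────┴────┘    
Moves: 2                 
                         


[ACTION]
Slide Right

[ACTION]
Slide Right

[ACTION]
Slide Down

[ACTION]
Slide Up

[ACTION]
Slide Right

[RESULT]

┌────┬────┬────┬────┐    
│  9 │  4 │  6 │  1 │    
├────┼────┼────┼────┤    
│  5 │  3 │ 14 │  8 │    
├────┼────┼────┼────┤    
│    │ 10 │ 12 │ 11 │    
├────┼────┼────┼────┤    
│ 13 │  7 │  2 │ 15 │    
└────┴────┴────┴────┘    
Moves: 4                 
                         


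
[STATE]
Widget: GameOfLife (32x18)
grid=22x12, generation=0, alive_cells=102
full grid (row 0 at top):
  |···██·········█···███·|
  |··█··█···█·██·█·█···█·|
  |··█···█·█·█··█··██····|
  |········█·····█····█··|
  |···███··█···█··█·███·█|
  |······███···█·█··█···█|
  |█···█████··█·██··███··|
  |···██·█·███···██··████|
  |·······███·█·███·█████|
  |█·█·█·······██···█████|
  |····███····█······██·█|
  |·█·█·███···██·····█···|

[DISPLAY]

Gen: 0                          
···██·········█···███·          
··█··█···█·██·█·█···█·          
··█···█·█·█··█··██····          
········█·····█····█··          
···███··█···█··█·███·█          
······███···█·█··█···█          
█···█████··█·██··███··          
···██·█·███···██··████          
·······███·█·███·█████          
█·█·█·······██···█████          
····███····█······██·█          
·█·█·███···██·····█···          
                                
                                
                                
                                
                                


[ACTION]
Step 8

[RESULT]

Gen: 8                          
··············██·█····          
····█·······█·····██··          
····█·······█···█·██··          
····█···········█·██··          
················█·██··          
··········██····█··█··          
·········█···█···███··          
·······██·········█···          
······················          
·······██·█·█·········          
······················          
······················          
                                
                                
                                
                                
                                


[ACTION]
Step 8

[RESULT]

Gen: 16                         
······················          
····█···········████··          
····█··········█████··          
····█·········██···█··          
················██····          
·················██···          
··················█···          
······················          
··················██··          
······················          
······················          
······················          
                                
                                
                                
                                
                                


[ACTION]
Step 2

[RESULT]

Gen: 18                         
··················█···          
····█·············██··          
····█·········██···██·          
····█·········█·█·····          
···············████···          
···············█··█···          
······················          
·················███··          
······················          
······················          
······················          
······················          
                                
                                
                                
                                
                                


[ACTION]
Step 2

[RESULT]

Gen: 20                         
··················██··          
····█············█··█·          
····█·········██·█··█·          
····█········██··█··█·          
··············██·██···          
·················███··          
·················█·█··          
·················███··          
······················          
······················          
······················          
······················          
                                
                                
                                
                                
                                


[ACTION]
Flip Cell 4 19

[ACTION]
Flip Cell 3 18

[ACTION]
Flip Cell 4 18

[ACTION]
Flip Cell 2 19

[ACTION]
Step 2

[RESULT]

Gen: 22                         
·················███··          
····█·········████··██          
····█········███·█████          
····█·······█······██·          
·············██·█·█·██          
··············███··███          
················██··█·          
·················███··          
··················█···          
······················          
······················          
······················          
                                
                                
                                
                                
                                


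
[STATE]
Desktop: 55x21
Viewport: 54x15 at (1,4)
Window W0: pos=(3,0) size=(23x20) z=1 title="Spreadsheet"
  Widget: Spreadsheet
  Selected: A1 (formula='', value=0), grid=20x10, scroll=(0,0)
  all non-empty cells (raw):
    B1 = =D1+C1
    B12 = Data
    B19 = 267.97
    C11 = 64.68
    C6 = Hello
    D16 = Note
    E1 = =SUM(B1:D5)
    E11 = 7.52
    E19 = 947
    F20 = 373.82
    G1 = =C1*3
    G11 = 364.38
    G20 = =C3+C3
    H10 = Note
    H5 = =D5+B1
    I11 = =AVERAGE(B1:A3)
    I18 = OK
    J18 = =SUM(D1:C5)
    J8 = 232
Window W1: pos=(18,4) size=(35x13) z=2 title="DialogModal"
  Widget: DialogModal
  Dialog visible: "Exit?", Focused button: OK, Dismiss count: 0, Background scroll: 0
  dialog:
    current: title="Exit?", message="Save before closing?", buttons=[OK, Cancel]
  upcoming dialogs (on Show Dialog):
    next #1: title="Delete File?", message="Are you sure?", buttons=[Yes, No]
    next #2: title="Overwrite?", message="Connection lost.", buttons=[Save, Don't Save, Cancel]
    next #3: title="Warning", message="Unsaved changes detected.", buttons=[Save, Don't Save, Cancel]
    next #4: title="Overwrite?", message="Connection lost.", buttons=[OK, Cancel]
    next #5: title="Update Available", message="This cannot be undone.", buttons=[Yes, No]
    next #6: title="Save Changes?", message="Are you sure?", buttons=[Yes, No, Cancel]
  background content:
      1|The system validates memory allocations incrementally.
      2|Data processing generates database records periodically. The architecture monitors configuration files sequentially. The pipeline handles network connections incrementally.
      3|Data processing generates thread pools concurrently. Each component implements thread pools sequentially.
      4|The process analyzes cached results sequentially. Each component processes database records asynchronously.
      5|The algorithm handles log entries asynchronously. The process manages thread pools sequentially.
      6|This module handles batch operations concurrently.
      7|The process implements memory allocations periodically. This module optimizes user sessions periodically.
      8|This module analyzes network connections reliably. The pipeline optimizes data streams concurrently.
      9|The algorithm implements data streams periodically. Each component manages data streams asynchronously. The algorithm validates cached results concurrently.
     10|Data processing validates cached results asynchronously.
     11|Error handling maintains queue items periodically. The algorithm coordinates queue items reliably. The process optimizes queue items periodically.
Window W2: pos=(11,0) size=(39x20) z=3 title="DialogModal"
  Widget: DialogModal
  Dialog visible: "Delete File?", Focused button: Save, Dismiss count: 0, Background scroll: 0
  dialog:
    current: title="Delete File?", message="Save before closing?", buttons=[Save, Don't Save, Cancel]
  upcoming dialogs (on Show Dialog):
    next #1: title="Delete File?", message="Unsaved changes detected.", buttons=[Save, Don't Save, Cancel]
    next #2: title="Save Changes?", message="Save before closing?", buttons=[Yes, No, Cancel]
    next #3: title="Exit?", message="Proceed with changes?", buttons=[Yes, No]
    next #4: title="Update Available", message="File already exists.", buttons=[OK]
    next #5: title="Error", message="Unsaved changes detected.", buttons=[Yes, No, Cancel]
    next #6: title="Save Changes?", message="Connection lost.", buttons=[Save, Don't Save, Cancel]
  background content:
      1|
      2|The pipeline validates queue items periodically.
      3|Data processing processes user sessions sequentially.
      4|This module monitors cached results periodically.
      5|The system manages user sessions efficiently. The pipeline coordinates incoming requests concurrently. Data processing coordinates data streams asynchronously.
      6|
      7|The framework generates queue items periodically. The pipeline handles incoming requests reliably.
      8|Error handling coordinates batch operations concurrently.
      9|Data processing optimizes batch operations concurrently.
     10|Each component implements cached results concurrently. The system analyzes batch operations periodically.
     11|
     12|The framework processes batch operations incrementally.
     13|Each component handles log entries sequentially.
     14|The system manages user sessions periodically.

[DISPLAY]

  ┃       ┃The pipeline validates queue items pe┃━━┓  
  ┃-------┃Data processing processes user sessio┃  ┃  
  ┃  1    ┃This module monitors cached results p┃──┨  
  ┃  2    ┃The system manages user sessions effi┃oc┃  
  ┃  3    ┃  ┌──────────────────────────────┐   ┃as┃  
  ┃  4    ┃Th│         Delete File?         │s p┃d ┃  
  ┃  5    ┃Er│     Save before closing?     │per┃ul┃  
  ┃  6    ┃Da│ [Save]  Don't Save   Cancel  │era┃es┃  
  ┃  7    ┃Ea└──────────────────────────────┘esu┃ti┃  
  ┃  8    ┃                                     ┃ll┃  
  ┃  9    ┃The framework processes batch operati┃nn┃  
  ┃ 10    ┃Each component handles log entries se┃tr┃  
  ┃ 11    ┃The system manages user sessions peri┃━━┛  
  ┃ 12    ┃                                     ┃     
  ┃ 13    ┃                                     ┃     


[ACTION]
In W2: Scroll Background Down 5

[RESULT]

  ┃       ┃The framework generates queue items p┃━━┓  
  ┃-------┃Error handling coordinates batch oper┃  ┃  
  ┃  1    ┃Data processing optimizes batch opera┃──┨  
  ┃  2    ┃Each component implements cached resu┃oc┃  
  ┃  3    ┃  ┌──────────────────────────────┐   ┃as┃  
  ┃  4    ┃Th│         Delete File?         │ati┃d ┃  
  ┃  5    ┃Ea│     Save before closing?     │ se┃ul┃  
  ┃  6    ┃Th│ [Save]  Don't Save   Cancel  │eri┃es┃  
  ┃  7    ┃  └──────────────────────────────┘   ┃ti┃  
  ┃  8    ┃                                     ┃ll┃  
  ┃  9    ┃                                     ┃nn┃  
  ┃ 10    ┃                                     ┃tr┃  
  ┃ 11    ┃                                     ┃━━┛  
  ┃ 12    ┃                                     ┃     
  ┃ 13    ┃                                     ┃     


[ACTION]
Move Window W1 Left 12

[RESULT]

  ┃  ┏━━━━┃The framework generates queue items p┃     
  ┃--┃ Dia┃Error handling coordinates batch oper┃     
  ┃  ┠────┃Data processing optimizes batch opera┃     
  ┃  ┃The ┃Each component implements cached resu┃     
  ┃  ┃Data┃  ┌──────────────────────────────┐   ┃     
  ┃  ┃Data┃Th│         Delete File?         │ati┃     
  ┃  ┃The ┃Ea│     Save before closing?     │ se┃     
  ┃  ┃The ┃Th│ [Save]  Don't Save   Cancel  │eri┃     
  ┃  ┃This┃  └──────────────────────────────┘   ┃     
  ┃  ┃The ┃                                     ┃     
  ┃  ┃This┃                                     ┃     
  ┃ 1┃The ┃                                     ┃     
  ┃ 1┗━━━━┃                                     ┃     
  ┃ 12    ┃                                     ┃     
  ┃ 13    ┃                                     ┃     


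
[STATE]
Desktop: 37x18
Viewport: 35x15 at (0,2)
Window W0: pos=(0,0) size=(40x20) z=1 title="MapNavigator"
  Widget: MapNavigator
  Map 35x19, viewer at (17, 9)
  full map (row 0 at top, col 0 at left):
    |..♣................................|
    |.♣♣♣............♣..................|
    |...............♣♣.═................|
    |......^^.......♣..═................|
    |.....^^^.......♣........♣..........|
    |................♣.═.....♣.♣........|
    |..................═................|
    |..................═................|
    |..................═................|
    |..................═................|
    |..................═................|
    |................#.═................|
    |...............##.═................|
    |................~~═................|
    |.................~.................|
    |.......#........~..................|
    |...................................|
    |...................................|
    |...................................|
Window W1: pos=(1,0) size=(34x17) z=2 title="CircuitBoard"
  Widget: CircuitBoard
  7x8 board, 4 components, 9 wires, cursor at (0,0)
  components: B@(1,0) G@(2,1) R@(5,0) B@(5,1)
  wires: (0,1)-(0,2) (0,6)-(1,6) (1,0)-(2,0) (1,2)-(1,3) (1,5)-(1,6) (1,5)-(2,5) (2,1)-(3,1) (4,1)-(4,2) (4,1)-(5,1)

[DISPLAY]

┠┠────────────────────────────────┨
┃┃   0 1 2 3 4 5 6                ┃
┃┃0  [.]  · ─ ·               ·   ┃
┃┃                            │   ┃
┃┃1   B       · ─ ·       · ─ ·   ┃
┃┃    │                   │       ┃
┃┃2   ·   G               ·       ┃
┃┃        │                       ┃
┃┃3       ·                       ┃
┃┃                                ┃
┃┃4       · ─ ·                   ┃
┃┃        │                       ┃
┃┃5   R   B                       ┃
┃┃                                ┃
┃┗━━━━━━━━━━━━━━━━━━━━━━━━━━━━━━━━┛


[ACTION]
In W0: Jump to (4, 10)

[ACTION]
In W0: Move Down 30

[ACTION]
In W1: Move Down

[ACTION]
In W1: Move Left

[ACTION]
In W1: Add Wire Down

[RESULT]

┠┠────────────────────────────────┨
┃┃   0 1 2 3 4 5 6                ┃
┃┃0       · ─ ·               ·   ┃
┃┃                            │   ┃
┃┃1  [B]      · ─ ·       · ─ ·   ┃
┃┃    │                   │       ┃
┃┃2   ·   G               ·       ┃
┃┃        │                       ┃
┃┃3       ·                       ┃
┃┃                                ┃
┃┃4       · ─ ·                   ┃
┃┃        │                       ┃
┃┃5   R   B                       ┃
┃┃                                ┃
┃┗━━━━━━━━━━━━━━━━━━━━━━━━━━━━━━━━┛


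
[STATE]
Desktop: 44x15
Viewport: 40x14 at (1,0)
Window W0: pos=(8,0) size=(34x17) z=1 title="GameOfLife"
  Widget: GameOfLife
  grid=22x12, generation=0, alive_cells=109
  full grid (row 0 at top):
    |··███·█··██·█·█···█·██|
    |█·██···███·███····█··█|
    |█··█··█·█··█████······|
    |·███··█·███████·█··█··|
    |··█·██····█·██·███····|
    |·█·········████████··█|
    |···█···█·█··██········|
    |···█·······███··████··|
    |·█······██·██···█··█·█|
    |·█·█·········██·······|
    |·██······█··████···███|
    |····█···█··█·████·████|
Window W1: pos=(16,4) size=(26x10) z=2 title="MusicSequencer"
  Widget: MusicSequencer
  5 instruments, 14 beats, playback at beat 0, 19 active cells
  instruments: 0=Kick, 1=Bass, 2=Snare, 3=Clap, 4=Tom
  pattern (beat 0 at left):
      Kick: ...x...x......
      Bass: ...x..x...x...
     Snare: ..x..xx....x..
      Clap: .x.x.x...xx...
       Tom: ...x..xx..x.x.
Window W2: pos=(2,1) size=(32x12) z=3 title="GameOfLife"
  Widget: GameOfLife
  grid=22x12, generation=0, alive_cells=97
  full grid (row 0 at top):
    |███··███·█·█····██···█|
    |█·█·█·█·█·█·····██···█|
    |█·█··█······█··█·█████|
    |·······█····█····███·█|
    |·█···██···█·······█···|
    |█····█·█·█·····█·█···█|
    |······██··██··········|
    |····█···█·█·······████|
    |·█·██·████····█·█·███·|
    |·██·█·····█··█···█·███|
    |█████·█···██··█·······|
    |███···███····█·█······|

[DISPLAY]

       ┏━━━━━━━━━━━━━━━━━━━━━━━━━━━━━━━━
 ┏━━━━━━━━━━━━━━━━━━━━━━━━━━━━━━┓       
 ┃ GameOfLife                   ┃───────
 ┠──────────────────────────────┨       
 ┃Gen: 0                        ┃━━━━━━━
 ┃█·█··█······█··█·█████        ┃       
 ┃·······█····█····███·█        ┃───────
 ┃·█···██···█·······█···        ┃123    
 ┃█····█·█·█·····█·█···█        ┃···    
 ┃······██··██··········        ┃···    
 ┃····█···█·█·······████        ┃█··    
 ┃·█·██·████····█·█·███·        ┃···    
 ┗━━━━━━━━━━━━━━━━━━━━━━━━━━━━━━┛·█·    
       ┃·█·█···┗━━━━━━━━━━━━━━━━━━━━━━━━


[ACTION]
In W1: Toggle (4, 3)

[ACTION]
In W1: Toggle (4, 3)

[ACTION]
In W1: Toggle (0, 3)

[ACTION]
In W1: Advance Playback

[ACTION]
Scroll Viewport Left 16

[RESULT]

        ┏━━━━━━━━━━━━━━━━━━━━━━━━━━━━━━━
  ┏━━━━━━━━━━━━━━━━━━━━━━━━━━━━━━┓      
  ┃ GameOfLife                   ┃──────
  ┠──────────────────────────────┨      
  ┃Gen: 0                        ┃━━━━━━
  ┃█·█··█······█··█·█████        ┃      
  ┃·······█····█····███·█        ┃──────
  ┃·█···██···█·······█···        ┃123   
  ┃█····█·█·█·····█·█···█        ┃···   
  ┃······██··██··········        ┃···   
  ┃····█···█·█·······████        ┃█··   
  ┃·█·██·████····█·█·███·        ┃···   
  ┗━━━━━━━━━━━━━━━━━━━━━━━━━━━━━━┛·█·   
        ┃·█·█···┗━━━━━━━━━━━━━━━━━━━━━━━


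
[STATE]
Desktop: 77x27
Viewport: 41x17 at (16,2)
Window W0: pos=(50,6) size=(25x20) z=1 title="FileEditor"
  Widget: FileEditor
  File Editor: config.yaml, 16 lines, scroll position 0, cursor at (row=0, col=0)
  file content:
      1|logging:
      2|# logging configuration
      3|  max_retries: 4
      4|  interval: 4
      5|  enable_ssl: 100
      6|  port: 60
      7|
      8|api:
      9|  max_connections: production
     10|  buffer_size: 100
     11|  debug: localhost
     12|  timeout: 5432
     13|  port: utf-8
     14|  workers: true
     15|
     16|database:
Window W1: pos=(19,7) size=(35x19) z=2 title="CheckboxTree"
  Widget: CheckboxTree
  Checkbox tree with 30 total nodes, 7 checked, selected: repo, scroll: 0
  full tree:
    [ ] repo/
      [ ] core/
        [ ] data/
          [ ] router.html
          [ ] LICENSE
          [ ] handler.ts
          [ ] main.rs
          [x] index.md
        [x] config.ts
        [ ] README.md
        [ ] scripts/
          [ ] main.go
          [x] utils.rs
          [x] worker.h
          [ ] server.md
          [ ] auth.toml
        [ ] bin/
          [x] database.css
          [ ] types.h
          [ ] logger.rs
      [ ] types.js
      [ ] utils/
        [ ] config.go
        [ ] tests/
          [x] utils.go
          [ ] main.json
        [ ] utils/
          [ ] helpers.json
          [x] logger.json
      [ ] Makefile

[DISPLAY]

                                         
                                         
                                         
                                         
                                  ┏━━━━━━
   ┏━━━━━━━━━━━━━━━━━━━━━━━━━━━━━━━━━┓leE
   ┃ CheckboxTree                    ┃───
   ┠─────────────────────────────────┨gin
   ┃>[-] repo/                       ┃ogg
   ┃   [-] core/                     ┃ax_
   ┃     [-] data/                   ┃nte
   ┃       [ ] router.html           ┃nab
   ┃       [ ] LICENSE               ┃ort
   ┃       [ ] handler.ts            ┃   
   ┃       [ ] main.rs               ┃:  
   ┃       [x] index.md              ┃ax_
   ┃     [x] config.ts               ┃uff


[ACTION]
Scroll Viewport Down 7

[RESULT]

   ┠─────────────────────────────────┨gin
   ┃>[-] repo/                       ┃ogg
   ┃   [-] core/                     ┃ax_
   ┃     [-] data/                   ┃nte
   ┃       [ ] router.html           ┃nab
   ┃       [ ] LICENSE               ┃ort
   ┃       [ ] handler.ts            ┃   
   ┃       [ ] main.rs               ┃:  
   ┃       [x] index.md              ┃ax_
   ┃     [x] config.ts               ┃uff
   ┃     [ ] README.md               ┃ebu
   ┃     [-] scripts/                ┃ime
   ┃       [ ] main.go               ┃ort
   ┃       [x] utils.rs              ┃ork
   ┃       [x] worker.h              ┃   
   ┃       [ ] server.md             ┃aba
   ┗━━━━━━━━━━━━━━━━━━━━━━━━━━━━━━━━━┛━━━


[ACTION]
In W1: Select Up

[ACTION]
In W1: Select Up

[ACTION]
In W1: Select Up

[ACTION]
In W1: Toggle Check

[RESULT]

   ┠─────────────────────────────────┨gin
   ┃>[x] repo/                       ┃ogg
   ┃   [x] core/                     ┃ax_
   ┃     [x] data/                   ┃nte
   ┃       [x] router.html           ┃nab
   ┃       [x] LICENSE               ┃ort
   ┃       [x] handler.ts            ┃   
   ┃       [x] main.rs               ┃:  
   ┃       [x] index.md              ┃ax_
   ┃     [x] config.ts               ┃uff
   ┃     [x] README.md               ┃ebu
   ┃     [x] scripts/                ┃ime
   ┃       [x] main.go               ┃ort
   ┃       [x] utils.rs              ┃ork
   ┃       [x] worker.h              ┃   
   ┃       [x] server.md             ┃aba
   ┗━━━━━━━━━━━━━━━━━━━━━━━━━━━━━━━━━┛━━━


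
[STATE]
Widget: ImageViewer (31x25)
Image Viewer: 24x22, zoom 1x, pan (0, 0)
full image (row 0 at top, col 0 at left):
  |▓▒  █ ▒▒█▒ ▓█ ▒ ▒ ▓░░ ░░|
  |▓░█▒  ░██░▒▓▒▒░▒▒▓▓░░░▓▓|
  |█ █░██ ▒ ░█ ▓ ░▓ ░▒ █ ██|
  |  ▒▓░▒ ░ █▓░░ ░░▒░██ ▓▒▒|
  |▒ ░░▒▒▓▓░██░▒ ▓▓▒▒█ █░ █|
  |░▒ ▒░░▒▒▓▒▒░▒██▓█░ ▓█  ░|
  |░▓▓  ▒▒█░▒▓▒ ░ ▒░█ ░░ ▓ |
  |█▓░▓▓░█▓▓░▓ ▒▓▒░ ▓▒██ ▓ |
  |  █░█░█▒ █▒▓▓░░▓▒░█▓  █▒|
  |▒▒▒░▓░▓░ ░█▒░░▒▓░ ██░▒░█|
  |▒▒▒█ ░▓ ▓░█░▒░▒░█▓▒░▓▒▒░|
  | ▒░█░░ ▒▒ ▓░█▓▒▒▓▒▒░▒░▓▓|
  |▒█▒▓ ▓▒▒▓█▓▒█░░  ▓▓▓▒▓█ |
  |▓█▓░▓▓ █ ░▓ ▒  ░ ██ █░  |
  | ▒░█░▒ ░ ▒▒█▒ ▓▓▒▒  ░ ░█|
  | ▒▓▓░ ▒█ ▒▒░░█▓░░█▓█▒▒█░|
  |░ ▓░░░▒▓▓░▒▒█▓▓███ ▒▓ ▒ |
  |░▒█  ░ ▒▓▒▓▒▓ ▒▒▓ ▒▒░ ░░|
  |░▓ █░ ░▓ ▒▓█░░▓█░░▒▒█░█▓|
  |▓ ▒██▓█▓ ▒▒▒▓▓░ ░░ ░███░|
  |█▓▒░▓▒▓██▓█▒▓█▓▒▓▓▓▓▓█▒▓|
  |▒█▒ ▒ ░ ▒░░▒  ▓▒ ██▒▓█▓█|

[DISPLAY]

▓▒  █ ▒▒█▒ ▓█ ▒ ▒ ▓░░ ░░       
▓░█▒  ░██░▒▓▒▒░▒▒▓▓░░░▓▓       
█ █░██ ▒ ░█ ▓ ░▓ ░▒ █ ██       
  ▒▓░▒ ░ █▓░░ ░░▒░██ ▓▒▒       
▒ ░░▒▒▓▓░██░▒ ▓▓▒▒█ █░ █       
░▒ ▒░░▒▒▓▒▒░▒██▓█░ ▓█  ░       
░▓▓  ▒▒█░▒▓▒ ░ ▒░█ ░░ ▓        
█▓░▓▓░█▓▓░▓ ▒▓▒░ ▓▒██ ▓        
  █░█░█▒ █▒▓▓░░▓▒░█▓  █▒       
▒▒▒░▓░▓░ ░█▒░░▒▓░ ██░▒░█       
▒▒▒█ ░▓ ▓░█░▒░▒░█▓▒░▓▒▒░       
 ▒░█░░ ▒▒ ▓░█▓▒▒▓▒▒░▒░▓▓       
▒█▒▓ ▓▒▒▓█▓▒█░░  ▓▓▓▒▓█        
▓█▓░▓▓ █ ░▓ ▒  ░ ██ █░         
 ▒░█░▒ ░ ▒▒█▒ ▓▓▒▒  ░ ░█       
 ▒▓▓░ ▒█ ▒▒░░█▓░░█▓█▒▒█░       
░ ▓░░░▒▓▓░▒▒█▓▓███ ▒▓ ▒        
░▒█  ░ ▒▓▒▓▒▓ ▒▒▓ ▒▒░ ░░       
░▓ █░ ░▓ ▒▓█░░▓█░░▒▒█░█▓       
▓ ▒██▓█▓ ▒▒▒▓▓░ ░░ ░███░       
█▓▒░▓▒▓██▓█▒▓█▓▒▓▓▓▓▓█▒▓       
▒█▒ ▒ ░ ▒░░▒  ▓▒ ██▒▓█▓█       
                               
                               
                               


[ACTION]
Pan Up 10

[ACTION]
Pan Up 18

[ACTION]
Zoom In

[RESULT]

▓▓▒▒    ██  ▒▒▒▒██▒▒  ▓▓██  ▒▒ 
▓▓▒▒    ██  ▒▒▒▒██▒▒  ▓▓██  ▒▒ 
▓▓░░██▒▒    ░░████░░▒▒▓▓▒▒▒▒░░▒
▓▓░░██▒▒    ░░████░░▒▒▓▓▒▒▒▒░░▒
██  ██░░████  ▒▒  ░░██  ▓▓  ░░▓
██  ██░░████  ▒▒  ░░██  ▓▓  ░░▓
    ▒▒▓▓░░▒▒  ░░  ██▓▓░░░░  ░░░
    ▒▒▓▓░░▒▒  ░░  ██▓▓░░░░  ░░░
▒▒  ░░░░▒▒▒▒▓▓▓▓░░████░░▒▒  ▓▓▓
▒▒  ░░░░▒▒▒▒▓▓▓▓░░████░░▒▒  ▓▓▓
░░▒▒  ▒▒░░░░▒▒▒▒▓▓▒▒▒▒░░▒▒████▓
░░▒▒  ▒▒░░░░▒▒▒▒▓▓▒▒▒▒░░▒▒████▓
░░▓▓▓▓    ▒▒▒▒██░░▒▒▓▓▒▒  ░░  ▒
░░▓▓▓▓    ▒▒▒▒██░░▒▒▓▓▒▒  ░░  ▒
██▓▓░░▓▓▓▓░░██▓▓▓▓░░▓▓  ▒▒▓▓▒▒░
██▓▓░░▓▓▓▓░░██▓▓▓▓░░▓▓  ▒▒▓▓▒▒░
    ██░░██░░██▒▒  ██▒▒▓▓▓▓░░░░▓
    ██░░██░░██▒▒  ██▒▒▓▓▓▓░░░░▓
▒▒▒▒▒▒░░▓▓░░▓▓░░  ░░██▒▒░░░░▒▒▓
▒▒▒▒▒▒░░▓▓░░▓▓░░  ░░██▒▒░░░░▒▒▓
▒▒▒▒▒▒██  ░░▓▓  ▓▓░░██░░▒▒░░▒▒░
▒▒▒▒▒▒██  ░░▓▓  ▓▓░░██░░▒▒░░▒▒░
  ▒▒░░██░░░░  ▒▒▒▒  ▓▓░░██▓▓▒▒▒
  ▒▒░░██░░░░  ▒▒▒▒  ▓▓░░██▓▓▒▒▒
▒▒██▒▒▓▓  ▓▓▒▒▒▒▓▓██▓▓▒▒██░░░░ 


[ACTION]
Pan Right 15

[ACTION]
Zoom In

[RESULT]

   ▒▒▒▒▒▒███▒▒▒   ▓▓▓███   ▒▒▒ 
   ▒▒▒▒▒▒███▒▒▒   ▓▓▓███   ▒▒▒ 
   ▒▒▒▒▒▒███▒▒▒   ▓▓▓███   ▒▒▒ 
   ░░░██████░░░▒▒▒▓▓▓▒▒▒▒▒▒░░░▒
   ░░░██████░░░▒▒▒▓▓▓▒▒▒▒▒▒░░░▒
   ░░░██████░░░▒▒▒▓▓▓▒▒▒▒▒▒░░░▒
███   ▒▒▒   ░░░███   ▓▓▓   ░░░▓
███   ▒▒▒   ░░░███   ▓▓▓   ░░░▓
███   ▒▒▒   ░░░███   ▓▓▓   ░░░▓
▒▒▒   ░░░   ███▓▓▓░░░░░░   ░░░░
▒▒▒   ░░░   ███▓▓▓░░░░░░   ░░░░
▒▒▒   ░░░   ███▓▓▓░░░░░░   ░░░░
▒▒▒▓▓▓▓▓▓░░░██████░░░▒▒▒   ▓▓▓▓
▒▒▒▓▓▓▓▓▓░░░██████░░░▒▒▒   ▓▓▓▓
▒▒▒▓▓▓▓▓▓░░░██████░░░▒▒▒   ▓▓▓▓
░░░▒▒▒▒▒▒▓▓▓▒▒▒▒▒▒░░░▒▒▒██████▓
░░░▒▒▒▒▒▒▓▓▓▒▒▒▒▒▒░░░▒▒▒██████▓
░░░▒▒▒▒▒▒▓▓▓▒▒▒▒▒▒░░░▒▒▒██████▓
▒▒▒▒▒▒███░░░▒▒▒▓▓▓▒▒▒   ░░░   ▒
▒▒▒▒▒▒███░░░▒▒▒▓▓▓▒▒▒   ░░░   ▒
▒▒▒▒▒▒███░░░▒▒▒▓▓▓▒▒▒   ░░░   ▒
░░░███▓▓▓▓▓▓░░░▓▓▓   ▒▒▒▓▓▓▒▒▒░
░░░███▓▓▓▓▓▓░░░▓▓▓   ▒▒▒▓▓▓▒▒▒░
░░░███▓▓▓▓▓▓░░░▓▓▓   ▒▒▒▓▓▓▒▒▒░
░░░███▒▒▒   ███▒▒▒▓▓▓▓▓▓░░░░░░▓


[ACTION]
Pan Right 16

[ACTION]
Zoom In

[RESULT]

▒████▒▒▒▒    ▓▓▓▓████    ▒▒▒▒  
▒████▒▒▒▒    ▓▓▓▓████    ▒▒▒▒  
▒████▒▒▒▒    ▓▓▓▓████    ▒▒▒▒  
▒████▒▒▒▒    ▓▓▓▓████    ▒▒▒▒  
█████░░░░▒▒▒▒▓▓▓▓▒▒▒▒▒▒▒▒░░░░▒▒
█████░░░░▒▒▒▒▓▓▓▓▒▒▒▒▒▒▒▒░░░░▒▒
█████░░░░▒▒▒▒▓▓▓▓▒▒▒▒▒▒▒▒░░░░▒▒
█████░░░░▒▒▒▒▓▓▓▓▒▒▒▒▒▒▒▒░░░░▒▒
▒    ░░░░████    ▓▓▓▓    ░░░░▓▓
▒    ░░░░████    ▓▓▓▓    ░░░░▓▓
▒    ░░░░████    ▓▓▓▓    ░░░░▓▓
▒    ░░░░████    ▓▓▓▓    ░░░░▓▓
░    ████▓▓▓▓░░░░░░░░    ░░░░░░
░    ████▓▓▓▓░░░░░░░░    ░░░░░░
░    ████▓▓▓▓░░░░░░░░    ░░░░░░
░    ████▓▓▓▓░░░░░░░░    ░░░░░░
▓░░░░████████░░░░▒▒▒▒    ▓▓▓▓▓▓
▓░░░░████████░░░░▒▒▒▒    ▓▓▓▓▓▓
▓░░░░████████░░░░▒▒▒▒    ▓▓▓▓▓▓
▓░░░░████████░░░░▒▒▒▒    ▓▓▓▓▓▓
▒▓▓▓▓▒▒▒▒▒▒▒▒░░░░▒▒▒▒████████▓▓
▒▓▓▓▓▒▒▒▒▒▒▒▒░░░░▒▒▒▒████████▓▓
▒▓▓▓▓▒▒▒▒▒▒▒▒░░░░▒▒▒▒████████▓▓
▒▓▓▓▓▒▒▒▒▒▒▒▒░░░░▒▒▒▒████████▓▓
█░░░░▒▒▒▒▓▓▓▓▒▒▒▒    ░░░░    ▒▒


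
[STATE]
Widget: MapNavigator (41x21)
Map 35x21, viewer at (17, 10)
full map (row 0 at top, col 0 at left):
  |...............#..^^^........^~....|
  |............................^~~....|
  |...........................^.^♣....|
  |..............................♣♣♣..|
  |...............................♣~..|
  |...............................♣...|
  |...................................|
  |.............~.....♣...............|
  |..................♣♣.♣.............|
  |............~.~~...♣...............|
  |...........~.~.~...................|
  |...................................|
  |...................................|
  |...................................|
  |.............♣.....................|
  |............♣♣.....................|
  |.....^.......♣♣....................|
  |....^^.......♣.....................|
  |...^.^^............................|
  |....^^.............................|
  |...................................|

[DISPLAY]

   ...............#..^^^........^~....   
   ............................^~~....   
   ...........................^.^♣....   
   ..............................♣♣♣..   
   ...............................♣~..   
   ...............................♣...   
   ...................................   
   .............~.....♣...............   
   ..................♣♣.♣.............   
   ............~.~~...♣...............   
   ...........~.~.~.@.................   
   ...................................   
   ...................................   
   ...................................   
   .............♣.....................   
   ............♣♣.....................   
   .....^.......♣♣....................   
   ....^^.......♣.....................   
   ...^.^^............................   
   ....^^.............................   
   ...................................   


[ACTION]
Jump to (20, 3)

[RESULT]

                                         
                                         
                                         
                                         
                                         
                                         
                                         
...............#..^^^........^~....      
............................^~~....      
...........................^.^♣....      
....................@.........♣♣♣..      
...............................♣~..      
...............................♣...      
...................................      
.............~.....♣...............      
..................♣♣.♣.............      
............~.~~...♣...............      
...........~.~.~...................      
...................................      
...................................      
...................................      


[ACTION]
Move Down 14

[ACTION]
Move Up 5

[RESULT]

...........................^.^♣....      
..............................♣♣♣..      
...............................♣~..      
...............................♣...      
...................................      
.............~.....♣...............      
..................♣♣.♣.............      
............~.~~...♣...............      
...........~.~.~...................      
...................................      
....................@..............      
...................................      
.............♣.....................      
............♣♣.....................      
.....^.......♣♣....................      
....^^.......♣.....................      
...^.^^............................      
....^^.............................      
...................................      
                                         
                                         


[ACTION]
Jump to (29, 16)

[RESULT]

..........................               
....~.....♣...............               
.........♣♣.♣.............               
...~.~~...♣...............               
..~.~.~...................               
..........................               
..........................               
..........................               
....♣.....................               
...♣♣.....................               
....♣♣..............@.....               
....♣.....................               
..........................               
..........................               
..........................               
                                         
                                         
                                         
                                         
                                         
                                         


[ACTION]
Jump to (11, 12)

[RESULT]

         ...........................^.^♣.
         ..............................♣♣
         ...............................♣
         ...............................♣
         ................................
         .............~.....♣............
         ..................♣♣.♣..........
         ............~.~~...♣............
         ...........~.~.~................
         ................................
         ...........@....................
         ................................
         .............♣..................
         ............♣♣..................
         .....^.......♣♣.................
         ....^^.......♣..................
         ...^.^^.........................
         ....^^..........................
         ................................
                                         
                                         


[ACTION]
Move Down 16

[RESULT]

         ...........~.~.~................
         ................................
         ................................
         ................................
         .............♣..................
         ............♣♣..................
         .....^.......♣♣.................
         ....^^.......♣..................
         ...^.^^.........................
         ....^^..........................
         ...........@....................
                                         
                                         
                                         
                                         
                                         
                                         
                                         
                                         
                                         
                                         
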